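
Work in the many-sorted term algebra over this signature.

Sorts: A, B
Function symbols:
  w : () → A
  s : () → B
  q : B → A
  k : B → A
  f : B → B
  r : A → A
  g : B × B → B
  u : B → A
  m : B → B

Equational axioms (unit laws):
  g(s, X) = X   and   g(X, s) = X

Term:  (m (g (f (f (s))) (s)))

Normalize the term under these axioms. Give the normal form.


1. (m (g (f (f (s))) (s)))  →  (m (f (f (s))))

normal form = (m (f (f (s))))


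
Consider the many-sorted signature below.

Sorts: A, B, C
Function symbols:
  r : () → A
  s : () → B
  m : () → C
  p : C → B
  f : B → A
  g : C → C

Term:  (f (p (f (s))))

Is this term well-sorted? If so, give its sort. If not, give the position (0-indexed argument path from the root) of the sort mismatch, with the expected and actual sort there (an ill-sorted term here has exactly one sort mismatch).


ill-sorted at position [0, 0]: expected C, got A

      (s) : B
    (f (s)) : A
  (p (f (s))) : ✗ arg 0 at [0, 0] has sort A, expected C


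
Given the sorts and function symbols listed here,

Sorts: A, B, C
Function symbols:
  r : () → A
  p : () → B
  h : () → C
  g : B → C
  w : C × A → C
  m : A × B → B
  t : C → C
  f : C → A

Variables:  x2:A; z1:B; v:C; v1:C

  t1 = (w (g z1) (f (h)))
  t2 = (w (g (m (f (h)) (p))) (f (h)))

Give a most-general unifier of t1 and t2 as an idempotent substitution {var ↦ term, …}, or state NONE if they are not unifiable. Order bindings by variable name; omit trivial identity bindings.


{z1 ↦ (m (f (h)) (p))}


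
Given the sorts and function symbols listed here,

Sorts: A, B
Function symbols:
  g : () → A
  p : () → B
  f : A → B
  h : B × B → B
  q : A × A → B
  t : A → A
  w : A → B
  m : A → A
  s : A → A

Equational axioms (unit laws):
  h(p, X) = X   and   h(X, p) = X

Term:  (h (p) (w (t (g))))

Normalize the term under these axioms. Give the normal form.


1. (h (p) (w (t (g))))  →  (w (t (g)))

normal form = (w (t (g)))


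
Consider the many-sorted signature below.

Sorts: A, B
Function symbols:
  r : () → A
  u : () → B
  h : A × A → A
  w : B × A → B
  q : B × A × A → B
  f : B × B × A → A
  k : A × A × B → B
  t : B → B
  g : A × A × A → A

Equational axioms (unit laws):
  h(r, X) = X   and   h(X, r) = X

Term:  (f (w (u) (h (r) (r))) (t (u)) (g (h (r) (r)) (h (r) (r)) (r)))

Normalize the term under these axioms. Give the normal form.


1. (f (w (u) (h (r) (r))) (t (u)) (g (h (r) (r)) (h (r) (r)) (r)))  →  (f (w (u) (r)) (t (u)) (g (h (r) (r)) (h (r) (r)) (r)))
2. (f (w (u) (r)) (t (u)) (g (h (r) (r)) (h (r) (r)) (r)))  →  (f (w (u) (r)) (t (u)) (g (r) (h (r) (r)) (r)))
3. (f (w (u) (r)) (t (u)) (g (r) (h (r) (r)) (r)))  →  (f (w (u) (r)) (t (u)) (g (r) (r) (r)))

normal form = (f (w (u) (r)) (t (u)) (g (r) (r) (r)))


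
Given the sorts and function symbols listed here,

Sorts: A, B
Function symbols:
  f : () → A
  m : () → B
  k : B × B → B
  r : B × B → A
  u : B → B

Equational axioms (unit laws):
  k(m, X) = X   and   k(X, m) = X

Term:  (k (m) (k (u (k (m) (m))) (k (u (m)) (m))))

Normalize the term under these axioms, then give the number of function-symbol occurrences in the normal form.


size = 5

1. (k (m) (k (u (k (m) (m))) (k (u (m)) (m))))  →  (k (u (k (m) (m))) (k (u (m)) (m)))
2. (k (u (k (m) (m))) (k (u (m)) (m)))  →  (k (u (m)) (k (u (m)) (m)))
3. (k (u (m)) (k (u (m)) (m)))  →  (k (u (m)) (u (m)))
normal form: (k (u (m)) (u (m)))


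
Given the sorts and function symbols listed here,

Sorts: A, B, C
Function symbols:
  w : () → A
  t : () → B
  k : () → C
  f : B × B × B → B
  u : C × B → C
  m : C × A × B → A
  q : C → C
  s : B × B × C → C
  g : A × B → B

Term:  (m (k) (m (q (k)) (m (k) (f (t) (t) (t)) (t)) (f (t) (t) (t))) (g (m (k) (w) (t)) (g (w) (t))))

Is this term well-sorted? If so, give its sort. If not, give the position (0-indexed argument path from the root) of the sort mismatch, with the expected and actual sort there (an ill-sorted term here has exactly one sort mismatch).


ill-sorted at position [1, 1, 1]: expected A, got B

  (k) : C
      (k) : C
    (q (k)) : C
      (k) : C
        (t) : B
        (t) : B
        (t) : B
      (f (t) (t) (t)) : B
      (t) : B
    (m (k) (f (t) (t) (t)) (t)) : ✗ arg 1 at [1, 1, 1] has sort B, expected A
      (t) : B
      (t) : B
      (t) : B
    (f (t) (t) (t)) : B
      (k) : C
      (w) : A
      (t) : B
    (m (k) (w) (t)) : A
      (w) : A
      (t) : B
    (g (w) (t)) : B
  (g (m (k) (w) (t)) (g (w) (t))) : B


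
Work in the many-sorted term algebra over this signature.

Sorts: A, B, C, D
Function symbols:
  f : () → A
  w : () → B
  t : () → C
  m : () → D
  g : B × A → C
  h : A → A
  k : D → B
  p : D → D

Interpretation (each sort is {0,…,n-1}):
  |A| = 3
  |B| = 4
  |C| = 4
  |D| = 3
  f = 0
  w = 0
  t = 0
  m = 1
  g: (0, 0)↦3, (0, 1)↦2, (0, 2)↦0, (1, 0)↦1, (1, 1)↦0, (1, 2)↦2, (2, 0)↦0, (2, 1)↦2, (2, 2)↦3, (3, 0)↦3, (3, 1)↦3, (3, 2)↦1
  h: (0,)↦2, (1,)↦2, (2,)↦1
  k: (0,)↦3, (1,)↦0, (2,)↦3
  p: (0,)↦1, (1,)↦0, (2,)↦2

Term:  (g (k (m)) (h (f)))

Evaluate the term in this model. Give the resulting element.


  m = 1
  (k (m)) = k(1,) = 0
  f = 0
  (h (f)) = h(0,) = 2
  (g (k (m)) (h (f))) = g(0, 2) = 0

value = 0


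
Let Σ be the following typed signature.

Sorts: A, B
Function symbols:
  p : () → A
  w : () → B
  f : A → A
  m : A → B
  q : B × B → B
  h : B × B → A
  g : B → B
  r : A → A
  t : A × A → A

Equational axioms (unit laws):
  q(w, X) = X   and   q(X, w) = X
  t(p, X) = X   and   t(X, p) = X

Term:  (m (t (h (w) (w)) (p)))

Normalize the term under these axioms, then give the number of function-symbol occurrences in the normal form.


1. (m (t (h (w) (w)) (p)))  →  (m (h (w) (w)))
normal form: (m (h (w) (w)))

size = 4


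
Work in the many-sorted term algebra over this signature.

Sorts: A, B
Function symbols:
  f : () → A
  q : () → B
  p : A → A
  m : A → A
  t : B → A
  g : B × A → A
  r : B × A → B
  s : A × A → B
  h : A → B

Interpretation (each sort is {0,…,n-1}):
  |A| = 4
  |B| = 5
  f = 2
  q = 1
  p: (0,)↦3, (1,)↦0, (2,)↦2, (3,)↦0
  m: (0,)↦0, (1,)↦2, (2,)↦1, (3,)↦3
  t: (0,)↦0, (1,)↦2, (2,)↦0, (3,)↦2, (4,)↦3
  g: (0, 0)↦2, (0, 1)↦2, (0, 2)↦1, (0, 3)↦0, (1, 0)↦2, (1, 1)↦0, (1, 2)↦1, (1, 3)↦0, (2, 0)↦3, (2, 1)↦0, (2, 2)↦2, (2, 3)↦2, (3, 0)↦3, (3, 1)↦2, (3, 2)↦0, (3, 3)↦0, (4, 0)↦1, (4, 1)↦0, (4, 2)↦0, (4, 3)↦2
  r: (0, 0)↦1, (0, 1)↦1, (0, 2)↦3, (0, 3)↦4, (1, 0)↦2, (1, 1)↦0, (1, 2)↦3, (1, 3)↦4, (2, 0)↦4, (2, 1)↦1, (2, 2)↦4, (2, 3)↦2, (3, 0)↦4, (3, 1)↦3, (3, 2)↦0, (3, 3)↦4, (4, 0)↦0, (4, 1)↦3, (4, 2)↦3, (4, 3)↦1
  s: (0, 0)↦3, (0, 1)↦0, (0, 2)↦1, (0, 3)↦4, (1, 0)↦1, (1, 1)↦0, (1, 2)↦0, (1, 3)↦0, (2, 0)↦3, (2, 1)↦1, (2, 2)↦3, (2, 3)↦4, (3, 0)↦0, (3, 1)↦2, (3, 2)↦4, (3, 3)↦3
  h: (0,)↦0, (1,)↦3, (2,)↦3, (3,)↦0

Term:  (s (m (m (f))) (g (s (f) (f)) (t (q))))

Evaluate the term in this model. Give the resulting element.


value = 3

  f = 2
  (m (f)) = m(2,) = 1
  (m (m (f))) = m(1,) = 2
  f = 2
  f = 2
  (s (f) (f)) = s(2, 2) = 3
  q = 1
  (t (q)) = t(1,) = 2
  (g (s (f) (f)) (t (q))) = g(3, 2) = 0
  (s (m (m (f))) (g (s (f) (f)) (t (q)))) = s(2, 0) = 3


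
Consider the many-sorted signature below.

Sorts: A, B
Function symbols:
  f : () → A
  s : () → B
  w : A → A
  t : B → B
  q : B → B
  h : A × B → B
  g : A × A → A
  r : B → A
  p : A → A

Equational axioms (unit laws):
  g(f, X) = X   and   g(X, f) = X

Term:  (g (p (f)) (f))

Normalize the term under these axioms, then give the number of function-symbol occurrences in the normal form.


size = 2

1. (g (p (f)) (f))  →  (p (f))
normal form: (p (f))


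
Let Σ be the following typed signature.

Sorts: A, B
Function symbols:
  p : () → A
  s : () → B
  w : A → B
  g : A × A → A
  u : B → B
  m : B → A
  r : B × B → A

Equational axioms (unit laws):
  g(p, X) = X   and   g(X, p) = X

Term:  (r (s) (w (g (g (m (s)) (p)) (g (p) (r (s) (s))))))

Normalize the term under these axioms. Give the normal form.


1. (r (s) (w (g (g (m (s)) (p)) (g (p) (r (s) (s))))))  →  (r (s) (w (g (m (s)) (g (p) (r (s) (s))))))
2. (r (s) (w (g (m (s)) (g (p) (r (s) (s))))))  →  (r (s) (w (g (m (s)) (r (s) (s)))))

normal form = (r (s) (w (g (m (s)) (r (s) (s)))))


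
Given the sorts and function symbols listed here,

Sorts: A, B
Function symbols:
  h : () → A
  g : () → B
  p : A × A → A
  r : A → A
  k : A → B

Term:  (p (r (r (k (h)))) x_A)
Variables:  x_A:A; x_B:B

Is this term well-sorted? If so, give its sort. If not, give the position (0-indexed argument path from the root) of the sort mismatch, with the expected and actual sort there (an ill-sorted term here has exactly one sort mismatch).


ill-sorted at position [0, 0, 0]: expected A, got B

        (h) : A
      (k (h)) : B
    (r (k (h))) : ✗ arg 0 at [0, 0, 0] has sort B, expected A
  x_A : A


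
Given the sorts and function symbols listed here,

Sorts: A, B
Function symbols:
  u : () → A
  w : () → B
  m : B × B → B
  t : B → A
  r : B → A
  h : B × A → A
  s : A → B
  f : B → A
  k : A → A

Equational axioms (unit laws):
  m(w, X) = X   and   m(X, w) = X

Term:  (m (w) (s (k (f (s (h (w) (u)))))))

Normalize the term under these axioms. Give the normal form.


normal form = (s (k (f (s (h (w) (u))))))

1. (m (w) (s (k (f (s (h (w) (u)))))))  →  (s (k (f (s (h (w) (u))))))


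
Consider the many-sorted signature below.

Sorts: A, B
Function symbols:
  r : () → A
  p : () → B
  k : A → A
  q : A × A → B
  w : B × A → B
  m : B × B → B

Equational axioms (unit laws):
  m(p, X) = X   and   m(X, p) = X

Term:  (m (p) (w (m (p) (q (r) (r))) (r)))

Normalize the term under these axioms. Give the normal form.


1. (m (p) (w (m (p) (q (r) (r))) (r)))  →  (w (m (p) (q (r) (r))) (r))
2. (w (m (p) (q (r) (r))) (r))  →  (w (q (r) (r)) (r))

normal form = (w (q (r) (r)) (r))


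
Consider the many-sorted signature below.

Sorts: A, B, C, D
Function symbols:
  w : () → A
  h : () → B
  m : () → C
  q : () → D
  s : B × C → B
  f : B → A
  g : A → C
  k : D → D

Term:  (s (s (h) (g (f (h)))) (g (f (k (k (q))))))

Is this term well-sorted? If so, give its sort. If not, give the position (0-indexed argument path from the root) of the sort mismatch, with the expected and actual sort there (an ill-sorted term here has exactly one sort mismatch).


ill-sorted at position [1, 0, 0]: expected B, got D

    (h) : B
        (h) : B
      (f (h)) : A
    (g (f (h))) : C
  (s (h) (g (f (h)))) : B
          (q) : D
        (k (q)) : D
      (k (k (q))) : D
    (f (k (k (q)))) : ✗ arg 0 at [1, 0, 0] has sort D, expected B


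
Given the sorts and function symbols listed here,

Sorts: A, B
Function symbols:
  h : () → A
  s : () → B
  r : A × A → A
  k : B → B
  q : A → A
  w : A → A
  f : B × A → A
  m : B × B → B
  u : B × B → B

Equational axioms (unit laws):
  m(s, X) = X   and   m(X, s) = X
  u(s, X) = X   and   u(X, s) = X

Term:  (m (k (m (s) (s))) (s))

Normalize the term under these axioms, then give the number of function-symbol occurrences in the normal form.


1. (m (k (m (s) (s))) (s))  →  (k (m (s) (s)))
2. (k (m (s) (s)))  →  (k (s))
normal form: (k (s))

size = 2


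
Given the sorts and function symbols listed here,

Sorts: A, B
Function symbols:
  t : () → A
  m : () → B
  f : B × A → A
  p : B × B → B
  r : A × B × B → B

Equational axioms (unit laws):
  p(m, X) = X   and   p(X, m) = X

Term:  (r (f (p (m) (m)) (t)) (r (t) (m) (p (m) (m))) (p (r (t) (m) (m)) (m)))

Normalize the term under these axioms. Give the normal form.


1. (r (f (p (m) (m)) (t)) (r (t) (m) (p (m) (m))) (p (r (t) (m) (m)) (m)))  →  (r (f (m) (t)) (r (t) (m) (p (m) (m))) (p (r (t) (m) (m)) (m)))
2. (r (f (m) (t)) (r (t) (m) (p (m) (m))) (p (r (t) (m) (m)) (m)))  →  (r (f (m) (t)) (r (t) (m) (m)) (p (r (t) (m) (m)) (m)))
3. (r (f (m) (t)) (r (t) (m) (m)) (p (r (t) (m) (m)) (m)))  →  (r (f (m) (t)) (r (t) (m) (m)) (r (t) (m) (m)))

normal form = (r (f (m) (t)) (r (t) (m) (m)) (r (t) (m) (m)))


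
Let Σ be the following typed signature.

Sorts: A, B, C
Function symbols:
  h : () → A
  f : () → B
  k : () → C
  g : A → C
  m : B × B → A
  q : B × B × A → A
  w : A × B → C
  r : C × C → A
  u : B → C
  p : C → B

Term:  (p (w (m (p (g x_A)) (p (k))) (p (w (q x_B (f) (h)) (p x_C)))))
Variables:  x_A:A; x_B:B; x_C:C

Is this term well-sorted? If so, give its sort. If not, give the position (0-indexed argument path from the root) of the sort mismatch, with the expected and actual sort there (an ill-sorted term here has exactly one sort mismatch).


well-sorted; sort = B

          x_A : A
        (g x_A) : C
      (p (g x_A)) : B
        (k) : C
      (p (k)) : B
    (m (p (g x_A)) (p (k))) : A
          x_B : B
          (f) : B
          (h) : A
        (q x_B (f) (h)) : A
          x_C : C
        (p x_C) : B
      (w (q x_B (f) (h)) (p x_C)) : C
    (p (w (q x_B (f) (h)) (p x_C))) : B
  (w (m (p (g x_A)) (p (k))) (p (w (q x_B (f) (h)) (p x_C)))) : C
(p (w (m (p (g x_A)) (p (k))) (p (w (q x_B (f) (h)) (p x_C))))) : B


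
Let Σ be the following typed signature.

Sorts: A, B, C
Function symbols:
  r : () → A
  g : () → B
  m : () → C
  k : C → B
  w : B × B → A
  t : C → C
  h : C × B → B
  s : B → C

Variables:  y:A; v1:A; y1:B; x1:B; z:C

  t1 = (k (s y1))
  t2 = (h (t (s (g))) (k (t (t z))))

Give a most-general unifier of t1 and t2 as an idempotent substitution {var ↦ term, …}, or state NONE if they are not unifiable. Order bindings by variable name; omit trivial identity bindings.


head clash or occurs-check failure — not unifiable

NONE (not unifiable)


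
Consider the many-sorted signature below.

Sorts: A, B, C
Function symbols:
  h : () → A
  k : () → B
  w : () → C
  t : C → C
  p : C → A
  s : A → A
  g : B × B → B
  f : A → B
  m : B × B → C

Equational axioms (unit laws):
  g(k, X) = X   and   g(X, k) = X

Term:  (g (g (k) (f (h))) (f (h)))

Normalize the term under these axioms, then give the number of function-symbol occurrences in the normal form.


size = 5

1. (g (g (k) (f (h))) (f (h)))  →  (g (f (h)) (f (h)))
normal form: (g (f (h)) (f (h)))


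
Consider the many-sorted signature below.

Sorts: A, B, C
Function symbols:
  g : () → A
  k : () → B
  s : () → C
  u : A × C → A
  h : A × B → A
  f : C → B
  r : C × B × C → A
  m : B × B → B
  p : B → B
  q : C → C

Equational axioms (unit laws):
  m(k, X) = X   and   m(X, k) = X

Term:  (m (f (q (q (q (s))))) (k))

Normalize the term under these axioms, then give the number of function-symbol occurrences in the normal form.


size = 5

1. (m (f (q (q (q (s))))) (k))  →  (f (q (q (q (s)))))
normal form: (f (q (q (q (s)))))


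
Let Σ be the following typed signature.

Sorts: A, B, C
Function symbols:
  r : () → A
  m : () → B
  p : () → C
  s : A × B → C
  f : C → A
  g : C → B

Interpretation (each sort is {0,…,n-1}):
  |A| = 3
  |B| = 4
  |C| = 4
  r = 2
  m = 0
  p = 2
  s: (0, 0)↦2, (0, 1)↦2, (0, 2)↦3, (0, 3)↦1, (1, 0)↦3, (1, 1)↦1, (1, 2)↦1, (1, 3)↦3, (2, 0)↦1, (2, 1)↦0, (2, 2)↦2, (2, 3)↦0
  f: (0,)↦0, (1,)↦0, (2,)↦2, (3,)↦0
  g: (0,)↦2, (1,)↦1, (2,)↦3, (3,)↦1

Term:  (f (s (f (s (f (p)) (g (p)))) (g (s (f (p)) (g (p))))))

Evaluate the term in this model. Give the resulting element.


value = 0

  p = 2
  (f (p)) = f(2,) = 2
  p = 2
  (g (p)) = g(2,) = 3
  (s (f (p)) (g (p))) = s(2, 3) = 0
  (f (s (f (p)) (g (p)))) = f(0,) = 0
  p = 2
  (f (p)) = f(2,) = 2
  p = 2
  (g (p)) = g(2,) = 3
  (s (f (p)) (g (p))) = s(2, 3) = 0
  (g (s (f (p)) (g (p)))) = g(0,) = 2
  (s (f (s (f (p)) (g (p)))) (g (s (f (p)) (g (p))))) = s(0, 2) = 3
  (f (s (f (s (f (p)) (g (p)))) (g (s (f (p)) (g (p)))))) = f(3,) = 0


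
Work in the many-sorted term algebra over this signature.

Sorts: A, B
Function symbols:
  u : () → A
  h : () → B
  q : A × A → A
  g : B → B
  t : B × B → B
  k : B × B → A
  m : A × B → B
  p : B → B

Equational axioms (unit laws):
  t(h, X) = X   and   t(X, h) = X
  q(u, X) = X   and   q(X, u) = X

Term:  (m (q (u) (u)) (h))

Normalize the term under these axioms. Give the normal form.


normal form = (m (u) (h))

1. (m (q (u) (u)) (h))  →  (m (u) (h))


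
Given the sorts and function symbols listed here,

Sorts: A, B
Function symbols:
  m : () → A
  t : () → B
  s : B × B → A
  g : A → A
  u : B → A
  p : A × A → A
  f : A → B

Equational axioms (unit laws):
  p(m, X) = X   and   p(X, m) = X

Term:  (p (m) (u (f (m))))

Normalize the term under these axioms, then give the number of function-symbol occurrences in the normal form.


1. (p (m) (u (f (m))))  →  (u (f (m)))
normal form: (u (f (m)))

size = 3


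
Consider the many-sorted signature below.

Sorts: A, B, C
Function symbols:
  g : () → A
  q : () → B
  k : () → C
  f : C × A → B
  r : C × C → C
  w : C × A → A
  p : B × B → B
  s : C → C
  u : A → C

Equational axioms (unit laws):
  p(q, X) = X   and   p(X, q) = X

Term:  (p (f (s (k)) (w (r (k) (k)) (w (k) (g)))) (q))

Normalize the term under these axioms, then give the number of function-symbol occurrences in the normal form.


1. (p (f (s (k)) (w (r (k) (k)) (w (k) (g)))) (q))  →  (f (s (k)) (w (r (k) (k)) (w (k) (g))))
normal form: (f (s (k)) (w (r (k) (k)) (w (k) (g))))

size = 10


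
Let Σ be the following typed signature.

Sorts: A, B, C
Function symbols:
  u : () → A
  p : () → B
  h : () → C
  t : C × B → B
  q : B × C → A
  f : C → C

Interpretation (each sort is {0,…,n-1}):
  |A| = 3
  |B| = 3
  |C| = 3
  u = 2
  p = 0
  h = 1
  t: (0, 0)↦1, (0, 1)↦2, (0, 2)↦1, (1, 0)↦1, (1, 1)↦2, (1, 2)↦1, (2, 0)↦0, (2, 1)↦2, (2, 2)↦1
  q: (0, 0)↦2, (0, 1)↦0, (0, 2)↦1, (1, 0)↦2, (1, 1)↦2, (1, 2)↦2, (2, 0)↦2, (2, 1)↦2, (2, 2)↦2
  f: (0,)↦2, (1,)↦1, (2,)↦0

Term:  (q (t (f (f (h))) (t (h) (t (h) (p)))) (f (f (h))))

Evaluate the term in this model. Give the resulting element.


value = 2

  h = 1
  (f (h)) = f(1,) = 1
  (f (f (h))) = f(1,) = 1
  h = 1
  h = 1
  p = 0
  (t (h) (p)) = t(1, 0) = 1
  (t (h) (t (h) (p))) = t(1, 1) = 2
  (t (f (f (h))) (t (h) (t (h) (p)))) = t(1, 2) = 1
  h = 1
  (f (h)) = f(1,) = 1
  (f (f (h))) = f(1,) = 1
  (q (t (f (f (h))) (t (h) (t (h) (p)))) (f (f (h)))) = q(1, 1) = 2


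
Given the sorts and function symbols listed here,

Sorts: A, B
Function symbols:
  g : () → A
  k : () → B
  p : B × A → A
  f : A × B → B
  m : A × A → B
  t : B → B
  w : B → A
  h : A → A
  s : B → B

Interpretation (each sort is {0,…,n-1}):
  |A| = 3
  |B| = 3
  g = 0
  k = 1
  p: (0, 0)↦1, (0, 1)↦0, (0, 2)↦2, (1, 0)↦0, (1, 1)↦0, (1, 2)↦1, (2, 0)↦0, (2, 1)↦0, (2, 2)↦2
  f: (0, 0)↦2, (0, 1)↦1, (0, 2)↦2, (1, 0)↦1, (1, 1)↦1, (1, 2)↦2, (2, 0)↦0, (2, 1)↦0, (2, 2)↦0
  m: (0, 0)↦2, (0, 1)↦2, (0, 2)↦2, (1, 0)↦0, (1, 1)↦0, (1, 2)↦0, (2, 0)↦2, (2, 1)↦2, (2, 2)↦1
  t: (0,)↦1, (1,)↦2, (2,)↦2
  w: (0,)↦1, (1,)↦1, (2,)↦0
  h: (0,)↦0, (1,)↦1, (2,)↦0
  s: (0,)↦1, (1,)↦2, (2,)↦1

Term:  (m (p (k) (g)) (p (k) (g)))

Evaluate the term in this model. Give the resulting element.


  k = 1
  g = 0
  (p (k) (g)) = p(1, 0) = 0
  k = 1
  g = 0
  (p (k) (g)) = p(1, 0) = 0
  (m (p (k) (g)) (p (k) (g))) = m(0, 0) = 2

value = 2


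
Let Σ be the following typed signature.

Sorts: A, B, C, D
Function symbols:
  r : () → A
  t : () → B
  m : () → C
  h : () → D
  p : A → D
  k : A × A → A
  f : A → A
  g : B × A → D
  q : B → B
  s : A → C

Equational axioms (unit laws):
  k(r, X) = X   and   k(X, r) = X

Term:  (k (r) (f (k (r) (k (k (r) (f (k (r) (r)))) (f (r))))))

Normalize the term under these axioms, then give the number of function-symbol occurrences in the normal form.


1. (k (r) (f (k (r) (k (k (r) (f (k (r) (r)))) (f (r))))))  →  (f (k (r) (k (k (r) (f (k (r) (r)))) (f (r)))))
2. (f (k (r) (k (k (r) (f (k (r) (r)))) (f (r)))))  →  (f (k (k (r) (f (k (r) (r)))) (f (r))))
3. (f (k (k (r) (f (k (r) (r)))) (f (r))))  →  (f (k (f (k (r) (r))) (f (r))))
4. (f (k (f (k (r) (r))) (f (r))))  →  (f (k (f (r)) (f (r))))
normal form: (f (k (f (r)) (f (r))))

size = 6


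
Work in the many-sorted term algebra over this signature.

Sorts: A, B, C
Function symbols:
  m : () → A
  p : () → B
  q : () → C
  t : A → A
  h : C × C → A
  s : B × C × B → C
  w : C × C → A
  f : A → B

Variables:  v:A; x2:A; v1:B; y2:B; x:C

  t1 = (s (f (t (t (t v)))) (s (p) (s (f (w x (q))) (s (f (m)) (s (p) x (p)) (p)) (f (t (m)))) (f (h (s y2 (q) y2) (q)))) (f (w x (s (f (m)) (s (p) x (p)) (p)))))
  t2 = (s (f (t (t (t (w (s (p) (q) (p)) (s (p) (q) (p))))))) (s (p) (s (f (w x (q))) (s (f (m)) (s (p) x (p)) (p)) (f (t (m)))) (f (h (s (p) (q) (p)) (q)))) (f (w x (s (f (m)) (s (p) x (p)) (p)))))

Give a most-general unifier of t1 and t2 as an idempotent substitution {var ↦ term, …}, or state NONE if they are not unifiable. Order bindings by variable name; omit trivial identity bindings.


{v ↦ (w (s (p) (q) (p)) (s (p) (q) (p))), y2 ↦ (p)}


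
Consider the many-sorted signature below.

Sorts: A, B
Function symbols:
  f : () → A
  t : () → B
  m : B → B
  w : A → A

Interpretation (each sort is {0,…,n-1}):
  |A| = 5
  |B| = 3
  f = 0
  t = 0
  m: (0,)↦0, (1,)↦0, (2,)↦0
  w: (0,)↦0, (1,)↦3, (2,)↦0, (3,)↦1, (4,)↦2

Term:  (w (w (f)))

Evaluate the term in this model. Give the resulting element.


  f = 0
  (w (f)) = w(0,) = 0
  (w (w (f))) = w(0,) = 0

value = 0


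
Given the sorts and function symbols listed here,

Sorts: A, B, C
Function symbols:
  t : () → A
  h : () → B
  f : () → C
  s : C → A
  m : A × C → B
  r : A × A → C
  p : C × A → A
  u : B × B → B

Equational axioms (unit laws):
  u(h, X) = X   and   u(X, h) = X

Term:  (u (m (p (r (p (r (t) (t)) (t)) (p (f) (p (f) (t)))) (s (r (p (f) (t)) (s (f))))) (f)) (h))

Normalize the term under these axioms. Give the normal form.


normal form = (m (p (r (p (r (t) (t)) (t)) (p (f) (p (f) (t)))) (s (r (p (f) (t)) (s (f))))) (f))

1. (u (m (p (r (p (r (t) (t)) (t)) (p (f) (p (f) (t)))) (s (r (p (f) (t)) (s (f))))) (f)) (h))  →  (m (p (r (p (r (t) (t)) (t)) (p (f) (p (f) (t)))) (s (r (p (f) (t)) (s (f))))) (f))


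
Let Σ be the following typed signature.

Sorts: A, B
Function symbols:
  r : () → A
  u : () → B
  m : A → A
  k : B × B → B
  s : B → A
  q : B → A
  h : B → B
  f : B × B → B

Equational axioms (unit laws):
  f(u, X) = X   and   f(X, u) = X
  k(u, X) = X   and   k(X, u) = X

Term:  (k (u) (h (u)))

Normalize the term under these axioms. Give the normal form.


1. (k (u) (h (u)))  →  (h (u))

normal form = (h (u))


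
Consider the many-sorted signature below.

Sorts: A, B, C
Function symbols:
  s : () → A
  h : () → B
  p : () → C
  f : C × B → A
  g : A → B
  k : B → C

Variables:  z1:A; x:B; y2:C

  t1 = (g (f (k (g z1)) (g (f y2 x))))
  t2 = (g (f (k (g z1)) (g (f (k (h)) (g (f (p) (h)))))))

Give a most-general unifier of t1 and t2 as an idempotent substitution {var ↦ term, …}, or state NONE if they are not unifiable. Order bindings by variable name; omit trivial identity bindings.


{x ↦ (g (f (p) (h))), y2 ↦ (k (h))}


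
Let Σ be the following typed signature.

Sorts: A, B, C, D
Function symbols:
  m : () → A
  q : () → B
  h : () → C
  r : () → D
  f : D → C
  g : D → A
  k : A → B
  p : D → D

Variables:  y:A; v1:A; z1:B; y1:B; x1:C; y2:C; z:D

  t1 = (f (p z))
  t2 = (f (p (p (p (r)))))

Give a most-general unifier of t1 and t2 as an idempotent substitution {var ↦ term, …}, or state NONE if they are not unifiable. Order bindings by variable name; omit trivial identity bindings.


{z ↦ (p (p (r)))}


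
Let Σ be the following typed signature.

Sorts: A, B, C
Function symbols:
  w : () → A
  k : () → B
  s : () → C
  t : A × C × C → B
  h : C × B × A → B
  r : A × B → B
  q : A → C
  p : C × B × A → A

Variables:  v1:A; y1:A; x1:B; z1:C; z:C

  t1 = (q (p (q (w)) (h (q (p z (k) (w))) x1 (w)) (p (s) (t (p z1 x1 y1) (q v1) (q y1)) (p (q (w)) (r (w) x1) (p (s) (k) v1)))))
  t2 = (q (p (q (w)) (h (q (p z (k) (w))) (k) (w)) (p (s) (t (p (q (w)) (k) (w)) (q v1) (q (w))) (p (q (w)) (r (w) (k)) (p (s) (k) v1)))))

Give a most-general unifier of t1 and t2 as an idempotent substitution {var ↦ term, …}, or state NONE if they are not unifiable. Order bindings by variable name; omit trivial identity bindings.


{x1 ↦ (k), y1 ↦ (w), z1 ↦ (q (w))}


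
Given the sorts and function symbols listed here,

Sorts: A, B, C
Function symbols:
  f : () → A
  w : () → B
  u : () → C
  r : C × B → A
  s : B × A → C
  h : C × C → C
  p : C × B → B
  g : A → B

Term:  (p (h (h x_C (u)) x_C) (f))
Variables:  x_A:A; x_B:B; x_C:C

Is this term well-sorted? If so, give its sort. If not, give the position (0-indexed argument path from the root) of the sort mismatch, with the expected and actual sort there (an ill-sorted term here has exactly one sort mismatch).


      x_C : C
      (u) : C
    (h x_C (u)) : C
    x_C : C
  (h (h x_C (u)) x_C) : C
  (f) : A
(p (h (h x_C (u)) x_C) (f)) : ✗ arg 1 at [1] has sort A, expected B

ill-sorted at position [1]: expected B, got A


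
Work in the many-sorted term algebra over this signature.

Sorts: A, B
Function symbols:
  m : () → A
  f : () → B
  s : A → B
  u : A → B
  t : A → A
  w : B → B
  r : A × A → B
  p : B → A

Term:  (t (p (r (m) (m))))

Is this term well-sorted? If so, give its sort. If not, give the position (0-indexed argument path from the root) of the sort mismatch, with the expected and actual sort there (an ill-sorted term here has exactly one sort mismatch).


well-sorted; sort = A

      (m) : A
      (m) : A
    (r (m) (m)) : B
  (p (r (m) (m))) : A
(t (p (r (m) (m)))) : A


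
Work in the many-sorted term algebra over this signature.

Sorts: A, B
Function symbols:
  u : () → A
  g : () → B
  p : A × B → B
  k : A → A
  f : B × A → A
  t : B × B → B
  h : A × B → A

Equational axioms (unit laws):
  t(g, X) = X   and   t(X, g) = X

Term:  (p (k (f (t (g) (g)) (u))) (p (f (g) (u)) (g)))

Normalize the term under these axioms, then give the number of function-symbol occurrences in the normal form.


1. (p (k (f (t (g) (g)) (u))) (p (f (g) (u)) (g)))  →  (p (k (f (g) (u))) (p (f (g) (u)) (g)))
normal form: (p (k (f (g) (u))) (p (f (g) (u)) (g)))

size = 10


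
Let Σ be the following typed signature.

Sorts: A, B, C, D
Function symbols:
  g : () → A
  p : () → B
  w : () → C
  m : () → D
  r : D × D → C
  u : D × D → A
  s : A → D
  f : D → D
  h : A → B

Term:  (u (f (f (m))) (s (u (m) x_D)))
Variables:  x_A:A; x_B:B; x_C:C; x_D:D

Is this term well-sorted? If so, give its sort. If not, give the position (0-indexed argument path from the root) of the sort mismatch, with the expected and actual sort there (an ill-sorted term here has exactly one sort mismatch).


well-sorted; sort = A

      (m) : D
    (f (m)) : D
  (f (f (m))) : D
      (m) : D
      x_D : D
    (u (m) x_D) : A
  (s (u (m) x_D)) : D
(u (f (f (m))) (s (u (m) x_D))) : A


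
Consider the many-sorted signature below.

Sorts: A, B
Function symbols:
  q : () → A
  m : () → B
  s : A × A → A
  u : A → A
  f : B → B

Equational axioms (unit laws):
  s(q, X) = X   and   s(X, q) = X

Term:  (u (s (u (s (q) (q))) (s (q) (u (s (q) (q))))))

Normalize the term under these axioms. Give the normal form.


1. (u (s (u (s (q) (q))) (s (q) (u (s (q) (q))))))  →  (u (s (u (q)) (s (q) (u (s (q) (q))))))
2. (u (s (u (q)) (s (q) (u (s (q) (q))))))  →  (u (s (u (q)) (u (s (q) (q)))))
3. (u (s (u (q)) (u (s (q) (q)))))  →  (u (s (u (q)) (u (q))))

normal form = (u (s (u (q)) (u (q))))


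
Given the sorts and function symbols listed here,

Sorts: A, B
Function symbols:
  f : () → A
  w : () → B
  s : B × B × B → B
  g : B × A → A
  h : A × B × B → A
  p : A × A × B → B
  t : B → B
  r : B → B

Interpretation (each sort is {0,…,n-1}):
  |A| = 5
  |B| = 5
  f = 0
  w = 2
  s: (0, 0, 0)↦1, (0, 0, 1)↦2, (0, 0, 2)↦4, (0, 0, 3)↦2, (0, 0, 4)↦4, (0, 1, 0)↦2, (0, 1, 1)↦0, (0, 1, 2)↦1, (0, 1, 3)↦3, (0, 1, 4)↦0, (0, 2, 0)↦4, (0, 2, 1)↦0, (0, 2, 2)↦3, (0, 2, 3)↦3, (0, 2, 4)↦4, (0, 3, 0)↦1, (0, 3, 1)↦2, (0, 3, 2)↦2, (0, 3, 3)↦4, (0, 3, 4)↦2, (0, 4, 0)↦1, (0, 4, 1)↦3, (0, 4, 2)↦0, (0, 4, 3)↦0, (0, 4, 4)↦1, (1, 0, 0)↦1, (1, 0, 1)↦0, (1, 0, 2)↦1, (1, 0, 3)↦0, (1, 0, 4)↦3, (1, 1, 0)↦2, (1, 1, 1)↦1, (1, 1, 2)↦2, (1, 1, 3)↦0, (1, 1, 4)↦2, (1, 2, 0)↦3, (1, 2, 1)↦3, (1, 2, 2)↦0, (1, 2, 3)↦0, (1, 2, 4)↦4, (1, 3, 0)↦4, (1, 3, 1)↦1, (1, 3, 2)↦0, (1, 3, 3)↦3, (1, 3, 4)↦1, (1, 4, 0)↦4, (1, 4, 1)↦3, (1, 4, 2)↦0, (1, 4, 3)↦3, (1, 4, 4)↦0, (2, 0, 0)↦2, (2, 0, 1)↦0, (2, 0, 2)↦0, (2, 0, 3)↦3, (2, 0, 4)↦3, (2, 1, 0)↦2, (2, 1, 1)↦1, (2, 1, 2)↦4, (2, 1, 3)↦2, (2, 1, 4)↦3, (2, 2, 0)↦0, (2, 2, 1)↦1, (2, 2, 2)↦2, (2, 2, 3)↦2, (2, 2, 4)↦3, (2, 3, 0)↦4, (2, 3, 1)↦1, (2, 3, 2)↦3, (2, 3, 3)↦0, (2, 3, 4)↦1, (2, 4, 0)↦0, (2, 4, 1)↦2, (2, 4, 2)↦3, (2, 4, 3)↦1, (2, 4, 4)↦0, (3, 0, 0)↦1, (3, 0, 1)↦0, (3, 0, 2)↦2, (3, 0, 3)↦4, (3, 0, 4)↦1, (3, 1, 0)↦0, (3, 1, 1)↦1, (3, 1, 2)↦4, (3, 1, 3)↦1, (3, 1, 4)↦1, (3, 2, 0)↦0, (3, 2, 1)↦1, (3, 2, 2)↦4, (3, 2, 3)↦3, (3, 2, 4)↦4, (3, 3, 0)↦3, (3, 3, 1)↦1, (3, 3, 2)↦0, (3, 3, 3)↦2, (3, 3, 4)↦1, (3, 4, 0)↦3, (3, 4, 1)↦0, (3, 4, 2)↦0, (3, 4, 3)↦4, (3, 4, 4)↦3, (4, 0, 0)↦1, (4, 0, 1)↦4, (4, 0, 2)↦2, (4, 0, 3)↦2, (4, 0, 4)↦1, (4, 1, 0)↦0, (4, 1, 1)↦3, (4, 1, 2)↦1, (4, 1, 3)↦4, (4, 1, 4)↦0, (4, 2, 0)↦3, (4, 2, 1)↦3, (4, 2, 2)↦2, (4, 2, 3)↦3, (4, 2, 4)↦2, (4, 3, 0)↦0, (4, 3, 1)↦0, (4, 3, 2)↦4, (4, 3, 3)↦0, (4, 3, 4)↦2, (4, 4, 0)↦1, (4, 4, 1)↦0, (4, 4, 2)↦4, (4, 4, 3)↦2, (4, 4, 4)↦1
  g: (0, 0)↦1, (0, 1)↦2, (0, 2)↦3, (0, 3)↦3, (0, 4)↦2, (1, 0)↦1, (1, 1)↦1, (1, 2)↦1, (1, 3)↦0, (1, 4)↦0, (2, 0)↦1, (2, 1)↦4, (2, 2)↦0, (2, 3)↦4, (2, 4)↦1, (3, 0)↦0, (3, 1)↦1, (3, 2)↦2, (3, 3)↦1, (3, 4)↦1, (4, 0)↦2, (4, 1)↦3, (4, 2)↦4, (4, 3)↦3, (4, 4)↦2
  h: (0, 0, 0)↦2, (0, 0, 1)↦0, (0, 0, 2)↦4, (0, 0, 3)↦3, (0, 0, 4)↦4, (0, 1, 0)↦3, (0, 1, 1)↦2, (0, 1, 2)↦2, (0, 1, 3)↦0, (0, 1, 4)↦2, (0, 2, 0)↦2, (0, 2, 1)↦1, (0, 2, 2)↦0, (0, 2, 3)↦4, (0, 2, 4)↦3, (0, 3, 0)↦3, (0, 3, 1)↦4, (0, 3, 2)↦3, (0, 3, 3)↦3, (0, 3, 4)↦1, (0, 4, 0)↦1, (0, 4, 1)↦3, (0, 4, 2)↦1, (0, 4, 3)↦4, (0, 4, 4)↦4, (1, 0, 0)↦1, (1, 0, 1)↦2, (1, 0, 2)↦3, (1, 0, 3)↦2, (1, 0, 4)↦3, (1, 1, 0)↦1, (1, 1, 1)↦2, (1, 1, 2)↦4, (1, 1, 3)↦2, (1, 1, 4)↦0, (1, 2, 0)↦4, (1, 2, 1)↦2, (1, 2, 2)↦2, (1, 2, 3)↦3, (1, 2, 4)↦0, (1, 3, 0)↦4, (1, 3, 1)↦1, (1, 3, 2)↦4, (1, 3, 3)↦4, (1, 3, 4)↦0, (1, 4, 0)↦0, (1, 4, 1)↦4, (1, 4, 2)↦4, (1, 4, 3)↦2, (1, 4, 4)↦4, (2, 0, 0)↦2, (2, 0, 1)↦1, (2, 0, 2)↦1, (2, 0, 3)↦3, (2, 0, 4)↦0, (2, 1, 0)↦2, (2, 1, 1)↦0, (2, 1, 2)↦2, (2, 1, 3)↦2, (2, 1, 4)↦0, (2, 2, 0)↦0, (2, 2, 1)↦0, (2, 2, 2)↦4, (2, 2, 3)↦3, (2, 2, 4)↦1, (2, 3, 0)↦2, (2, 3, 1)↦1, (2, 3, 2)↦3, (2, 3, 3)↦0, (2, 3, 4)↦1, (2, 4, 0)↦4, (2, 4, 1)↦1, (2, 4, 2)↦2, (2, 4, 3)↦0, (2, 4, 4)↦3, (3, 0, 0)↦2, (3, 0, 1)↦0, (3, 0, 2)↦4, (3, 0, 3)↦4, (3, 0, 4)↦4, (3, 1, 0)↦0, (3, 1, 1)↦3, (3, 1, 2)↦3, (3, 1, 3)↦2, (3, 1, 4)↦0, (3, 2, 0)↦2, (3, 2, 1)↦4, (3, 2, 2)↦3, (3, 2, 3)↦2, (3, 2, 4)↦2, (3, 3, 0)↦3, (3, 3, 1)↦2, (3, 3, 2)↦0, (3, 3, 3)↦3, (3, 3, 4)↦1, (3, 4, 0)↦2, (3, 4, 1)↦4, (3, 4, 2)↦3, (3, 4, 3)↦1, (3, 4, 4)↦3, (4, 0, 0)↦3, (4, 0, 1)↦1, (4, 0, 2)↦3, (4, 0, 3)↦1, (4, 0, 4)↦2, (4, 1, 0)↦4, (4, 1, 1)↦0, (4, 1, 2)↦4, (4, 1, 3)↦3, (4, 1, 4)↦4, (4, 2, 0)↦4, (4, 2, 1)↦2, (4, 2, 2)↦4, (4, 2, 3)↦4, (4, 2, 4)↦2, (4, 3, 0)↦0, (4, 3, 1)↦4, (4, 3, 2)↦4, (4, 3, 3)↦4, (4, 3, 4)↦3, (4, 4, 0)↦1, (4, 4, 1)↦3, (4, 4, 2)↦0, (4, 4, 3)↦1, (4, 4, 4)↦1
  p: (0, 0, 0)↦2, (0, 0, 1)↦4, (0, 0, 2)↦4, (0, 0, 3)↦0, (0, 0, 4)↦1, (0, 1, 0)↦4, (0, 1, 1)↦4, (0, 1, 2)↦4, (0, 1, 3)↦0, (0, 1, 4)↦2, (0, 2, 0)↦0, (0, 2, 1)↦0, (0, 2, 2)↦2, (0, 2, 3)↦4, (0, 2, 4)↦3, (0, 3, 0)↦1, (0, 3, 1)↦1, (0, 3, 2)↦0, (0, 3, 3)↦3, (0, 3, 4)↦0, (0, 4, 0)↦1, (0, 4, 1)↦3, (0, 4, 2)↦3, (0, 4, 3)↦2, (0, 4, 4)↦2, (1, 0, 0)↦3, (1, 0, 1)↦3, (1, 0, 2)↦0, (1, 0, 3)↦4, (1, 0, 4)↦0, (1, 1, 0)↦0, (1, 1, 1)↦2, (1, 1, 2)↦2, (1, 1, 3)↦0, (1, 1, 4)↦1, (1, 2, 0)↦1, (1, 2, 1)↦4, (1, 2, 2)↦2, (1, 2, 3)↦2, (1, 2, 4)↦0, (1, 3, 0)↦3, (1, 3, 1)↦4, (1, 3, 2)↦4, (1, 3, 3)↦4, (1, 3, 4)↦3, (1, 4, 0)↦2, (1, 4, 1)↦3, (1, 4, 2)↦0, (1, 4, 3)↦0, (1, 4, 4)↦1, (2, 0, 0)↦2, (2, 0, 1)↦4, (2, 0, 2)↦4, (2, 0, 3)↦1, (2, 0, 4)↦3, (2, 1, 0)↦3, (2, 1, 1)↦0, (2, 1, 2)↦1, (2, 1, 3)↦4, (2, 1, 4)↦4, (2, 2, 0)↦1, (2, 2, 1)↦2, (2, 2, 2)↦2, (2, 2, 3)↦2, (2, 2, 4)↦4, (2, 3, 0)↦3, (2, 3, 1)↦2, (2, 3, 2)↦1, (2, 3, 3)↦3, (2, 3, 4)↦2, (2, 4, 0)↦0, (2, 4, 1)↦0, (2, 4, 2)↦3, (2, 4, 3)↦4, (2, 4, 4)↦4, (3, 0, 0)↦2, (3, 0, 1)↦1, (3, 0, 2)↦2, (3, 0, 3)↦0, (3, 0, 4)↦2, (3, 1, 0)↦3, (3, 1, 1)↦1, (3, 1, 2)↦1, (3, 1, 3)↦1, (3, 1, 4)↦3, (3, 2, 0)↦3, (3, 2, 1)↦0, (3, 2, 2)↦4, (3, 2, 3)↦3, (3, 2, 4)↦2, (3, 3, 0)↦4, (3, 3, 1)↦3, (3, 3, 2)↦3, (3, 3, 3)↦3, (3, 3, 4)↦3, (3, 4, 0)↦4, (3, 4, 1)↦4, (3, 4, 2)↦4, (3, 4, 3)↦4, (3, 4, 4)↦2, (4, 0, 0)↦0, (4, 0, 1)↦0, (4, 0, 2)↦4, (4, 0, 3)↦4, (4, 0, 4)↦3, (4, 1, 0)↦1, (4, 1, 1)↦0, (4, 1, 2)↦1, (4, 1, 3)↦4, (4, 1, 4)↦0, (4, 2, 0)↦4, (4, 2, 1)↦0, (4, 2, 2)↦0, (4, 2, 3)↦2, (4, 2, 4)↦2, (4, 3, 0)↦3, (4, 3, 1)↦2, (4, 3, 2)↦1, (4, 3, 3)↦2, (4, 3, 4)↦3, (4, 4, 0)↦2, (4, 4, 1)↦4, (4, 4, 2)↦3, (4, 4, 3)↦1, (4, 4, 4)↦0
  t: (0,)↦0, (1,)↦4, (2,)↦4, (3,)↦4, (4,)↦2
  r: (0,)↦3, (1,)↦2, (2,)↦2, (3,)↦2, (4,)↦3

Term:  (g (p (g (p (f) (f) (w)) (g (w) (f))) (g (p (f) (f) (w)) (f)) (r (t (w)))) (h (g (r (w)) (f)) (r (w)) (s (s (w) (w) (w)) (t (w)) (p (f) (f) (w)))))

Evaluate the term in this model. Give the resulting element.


value = 1

  f = 0
  f = 0
  w = 2
  (p (f) (f) (w)) = p(0, 0, 2) = 4
  w = 2
  f = 0
  (g (w) (f)) = g(2, 0) = 1
  (g (p (f) (f) (w)) (g (w) (f))) = g(4, 1) = 3
  f = 0
  f = 0
  w = 2
  (p (f) (f) (w)) = p(0, 0, 2) = 4
  f = 0
  (g (p (f) (f) (w)) (f)) = g(4, 0) = 2
  w = 2
  (t (w)) = t(2,) = 4
  (r (t (w))) = r(4,) = 3
  (p (g (p (f) (f) (w)) (g (w) (f))) (g (p (f) (f) (w)) (f)) (r (t (w)))) = p(3, 2, 3) = 3
  w = 2
  (r (w)) = r(2,) = 2
  f = 0
  (g (r (w)) (f)) = g(2, 0) = 1
  w = 2
  (r (w)) = r(2,) = 2
  w = 2
  w = 2
  w = 2
  (s (w) (w) (w)) = s(2, 2, 2) = 2
  w = 2
  (t (w)) = t(2,) = 4
  f = 0
  f = 0
  w = 2
  (p (f) (f) (w)) = p(0, 0, 2) = 4
  (s (s (w) (w) (w)) (t (w)) (p (f) (f) (w))) = s(2, 4, 4) = 0
  (h (g (r (w)) (f)) (r (w)) (s (s (w) (w) (w)) (t (w)) (p (f) (f) (w)))) = h(1, 2, 0) = 4
  (g (p (g (p (f) (f) (w)) (g (w) (f))) (g (p (f) (f) (w)) (f)) (r (t (w)))) (h (g (r (w)) (f)) (r (w)) (s (s (w) (w) (w)) (t (w)) (p (f) (f) (w))))) = g(3, 4) = 1


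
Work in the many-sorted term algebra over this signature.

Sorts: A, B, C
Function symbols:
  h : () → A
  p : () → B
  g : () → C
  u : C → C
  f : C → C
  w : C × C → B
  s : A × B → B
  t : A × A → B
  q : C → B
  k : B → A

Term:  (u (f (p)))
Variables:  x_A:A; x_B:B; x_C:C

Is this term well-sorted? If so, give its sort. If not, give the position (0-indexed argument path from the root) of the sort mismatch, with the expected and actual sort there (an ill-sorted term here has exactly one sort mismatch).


    (p) : B
  (f (p)) : ✗ arg 0 at [0, 0] has sort B, expected C

ill-sorted at position [0, 0]: expected C, got B


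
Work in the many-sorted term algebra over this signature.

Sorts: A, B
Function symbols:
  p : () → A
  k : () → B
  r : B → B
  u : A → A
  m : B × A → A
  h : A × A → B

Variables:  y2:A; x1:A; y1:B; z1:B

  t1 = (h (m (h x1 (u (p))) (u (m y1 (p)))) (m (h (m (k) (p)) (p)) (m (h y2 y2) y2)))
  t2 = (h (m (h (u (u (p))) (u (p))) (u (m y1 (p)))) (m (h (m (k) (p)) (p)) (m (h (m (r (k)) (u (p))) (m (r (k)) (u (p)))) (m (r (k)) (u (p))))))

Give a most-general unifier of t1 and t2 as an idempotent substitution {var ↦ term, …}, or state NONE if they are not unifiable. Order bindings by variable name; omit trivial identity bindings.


{x1 ↦ (u (u (p))), y2 ↦ (m (r (k)) (u (p)))}


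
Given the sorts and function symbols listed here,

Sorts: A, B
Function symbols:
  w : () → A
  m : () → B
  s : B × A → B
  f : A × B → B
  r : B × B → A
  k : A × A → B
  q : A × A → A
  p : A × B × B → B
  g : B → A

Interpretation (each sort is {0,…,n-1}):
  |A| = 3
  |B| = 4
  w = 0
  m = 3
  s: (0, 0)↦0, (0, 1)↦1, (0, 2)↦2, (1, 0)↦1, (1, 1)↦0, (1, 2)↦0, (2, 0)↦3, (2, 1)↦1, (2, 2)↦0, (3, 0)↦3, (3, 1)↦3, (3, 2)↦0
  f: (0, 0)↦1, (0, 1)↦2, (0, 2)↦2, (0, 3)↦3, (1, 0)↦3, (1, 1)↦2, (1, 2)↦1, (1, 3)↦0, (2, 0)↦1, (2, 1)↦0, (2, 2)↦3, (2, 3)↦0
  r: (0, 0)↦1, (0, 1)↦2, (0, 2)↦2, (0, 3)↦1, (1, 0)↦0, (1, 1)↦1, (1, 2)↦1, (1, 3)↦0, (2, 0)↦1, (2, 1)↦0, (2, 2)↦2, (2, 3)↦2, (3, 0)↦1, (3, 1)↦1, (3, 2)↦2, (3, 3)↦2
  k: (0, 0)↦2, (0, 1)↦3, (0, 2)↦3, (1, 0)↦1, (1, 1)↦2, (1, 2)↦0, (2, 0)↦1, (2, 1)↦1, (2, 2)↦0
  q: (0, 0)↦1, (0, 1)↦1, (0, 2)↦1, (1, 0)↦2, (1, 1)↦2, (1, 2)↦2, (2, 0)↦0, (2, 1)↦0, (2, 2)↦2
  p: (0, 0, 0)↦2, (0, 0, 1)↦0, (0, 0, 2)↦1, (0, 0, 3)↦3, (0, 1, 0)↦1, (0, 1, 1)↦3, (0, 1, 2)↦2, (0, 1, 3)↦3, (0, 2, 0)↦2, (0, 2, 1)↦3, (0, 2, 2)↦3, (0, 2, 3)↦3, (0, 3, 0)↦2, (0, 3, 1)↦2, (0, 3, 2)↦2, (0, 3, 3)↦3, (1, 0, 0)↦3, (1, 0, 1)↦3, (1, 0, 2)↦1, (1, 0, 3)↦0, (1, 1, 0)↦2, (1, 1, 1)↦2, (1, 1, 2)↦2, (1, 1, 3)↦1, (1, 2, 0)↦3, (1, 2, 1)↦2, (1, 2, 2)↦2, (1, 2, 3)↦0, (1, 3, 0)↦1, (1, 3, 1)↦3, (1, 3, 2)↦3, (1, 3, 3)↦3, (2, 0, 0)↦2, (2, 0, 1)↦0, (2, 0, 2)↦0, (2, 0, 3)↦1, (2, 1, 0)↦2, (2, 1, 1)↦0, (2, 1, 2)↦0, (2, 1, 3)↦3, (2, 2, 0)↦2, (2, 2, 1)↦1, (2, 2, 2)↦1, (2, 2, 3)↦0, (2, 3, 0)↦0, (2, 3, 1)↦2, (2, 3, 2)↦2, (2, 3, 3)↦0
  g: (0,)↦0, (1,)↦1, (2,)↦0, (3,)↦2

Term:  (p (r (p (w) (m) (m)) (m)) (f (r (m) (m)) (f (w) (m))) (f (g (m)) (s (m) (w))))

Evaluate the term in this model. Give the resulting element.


value = 2

  w = 0
  m = 3
  m = 3
  (p (w) (m) (m)) = p(0, 3, 3) = 3
  m = 3
  (r (p (w) (m) (m)) (m)) = r(3, 3) = 2
  m = 3
  m = 3
  (r (m) (m)) = r(3, 3) = 2
  w = 0
  m = 3
  (f (w) (m)) = f(0, 3) = 3
  (f (r (m) (m)) (f (w) (m))) = f(2, 3) = 0
  m = 3
  (g (m)) = g(3,) = 2
  m = 3
  w = 0
  (s (m) (w)) = s(3, 0) = 3
  (f (g (m)) (s (m) (w))) = f(2, 3) = 0
  (p (r (p (w) (m) (m)) (m)) (f (r (m) (m)) (f (w) (m))) (f (g (m)) (s (m) (w)))) = p(2, 0, 0) = 2


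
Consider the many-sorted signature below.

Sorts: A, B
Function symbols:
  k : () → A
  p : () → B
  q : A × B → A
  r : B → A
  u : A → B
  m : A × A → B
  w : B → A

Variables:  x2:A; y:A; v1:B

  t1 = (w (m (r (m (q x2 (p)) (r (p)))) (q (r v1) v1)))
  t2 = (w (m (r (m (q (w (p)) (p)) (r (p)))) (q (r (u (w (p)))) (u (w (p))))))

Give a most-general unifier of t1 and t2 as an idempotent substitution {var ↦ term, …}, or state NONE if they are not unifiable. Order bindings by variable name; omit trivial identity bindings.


{v1 ↦ (u (w (p))), x2 ↦ (w (p))}


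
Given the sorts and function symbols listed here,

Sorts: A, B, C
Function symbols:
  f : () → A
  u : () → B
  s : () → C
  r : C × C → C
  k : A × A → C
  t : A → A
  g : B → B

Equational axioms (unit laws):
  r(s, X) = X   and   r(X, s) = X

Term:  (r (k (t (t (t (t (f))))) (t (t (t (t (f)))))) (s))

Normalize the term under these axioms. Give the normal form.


1. (r (k (t (t (t (t (f))))) (t (t (t (t (f)))))) (s))  →  (k (t (t (t (t (f))))) (t (t (t (t (f))))))

normal form = (k (t (t (t (t (f))))) (t (t (t (t (f))))))
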